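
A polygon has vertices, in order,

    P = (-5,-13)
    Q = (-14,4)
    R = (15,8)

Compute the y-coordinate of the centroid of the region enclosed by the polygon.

Apply the shoelace (surveyor's) formula. First the cross-terms c_i = x_i·y_{i+1} − x_{i+1}·y_i:
  -202, -172, -155  ⇒  2A = -529, A = -264.5.
Then Σ (y_i + y_{i+1})·c_i = 529, so ȳ = 529 / (6·(-264.5)) = -1/3.

-1/3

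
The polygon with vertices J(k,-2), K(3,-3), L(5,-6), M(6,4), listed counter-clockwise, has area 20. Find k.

1

The doubled signed area Σ (x_i y_{i+1} − x_{i+1} y_i) is linear in k.
With k=0 it equals 47; the coefficient of k is -7 (from the two edges through J).
So -7·k + 47 = 2·20 = 40 ⇒ k = 1.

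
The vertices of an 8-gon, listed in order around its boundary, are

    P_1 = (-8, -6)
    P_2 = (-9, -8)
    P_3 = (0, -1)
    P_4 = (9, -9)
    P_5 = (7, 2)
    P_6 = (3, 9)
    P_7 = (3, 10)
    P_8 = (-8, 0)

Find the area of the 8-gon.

148.5

Apply Gauss's area formula: 2A = Σ (x_i·y_{i+1} − x_{i+1}·y_i), indices taken mod 8.
Σ = (10) + (9) + (9) + (81) + (57) + (3) + (80) + (48) = 297
Area = |Σ|/2 = 148.5.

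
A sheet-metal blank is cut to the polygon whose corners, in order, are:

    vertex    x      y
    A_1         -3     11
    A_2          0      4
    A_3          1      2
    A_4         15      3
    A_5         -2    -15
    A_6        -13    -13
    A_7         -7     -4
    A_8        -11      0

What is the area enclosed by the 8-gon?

Apply the surveyor's formula: 2A = Σ (x_i·y_{i+1} − x_{i+1}·y_i), indices taken mod 8.
Σ = (-12) + (-4) + (-27) + (-219) + (-169) + (-39) + (-44) + (-121) = -635
Area = |Σ|/2 = 317.5.

317.5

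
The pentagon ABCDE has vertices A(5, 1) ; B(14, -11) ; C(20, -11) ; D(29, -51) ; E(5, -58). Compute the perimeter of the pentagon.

|AB| = √((9)² + (-12)²) = √225 = 15
|BC| = √((6)² + (0)²) = √36 = 6
|CD| = √((9)² + (-40)²) = √1681 = 41
|DE| = √((-24)² + (-7)²) = √625 = 25
|EA| = √((0)² + (59)²) = √3481 = 59
Perimeter = 15 + 6 + 41 + 25 + 59 = 146.

146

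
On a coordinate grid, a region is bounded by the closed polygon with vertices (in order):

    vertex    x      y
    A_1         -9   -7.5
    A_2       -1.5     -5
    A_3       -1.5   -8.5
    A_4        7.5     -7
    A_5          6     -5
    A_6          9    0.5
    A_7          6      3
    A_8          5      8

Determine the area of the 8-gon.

128.625

Apply the surveyor's formula: 2A = Σ (x_i·y_{i+1} − x_{i+1}·y_i), indices taken mod 8.
Σ = (33.75) + (5.25) + (74.25) + (4.5) + (48) + (24) + (33) + (34.5) = 257.25
Area = |Σ|/2 = 128.625.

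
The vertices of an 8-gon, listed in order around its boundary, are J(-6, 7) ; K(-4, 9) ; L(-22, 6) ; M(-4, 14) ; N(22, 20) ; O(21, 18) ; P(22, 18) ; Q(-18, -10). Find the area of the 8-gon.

J→K: (-6)(9) − (-4)(7) = -26
K→L: (-4)(6) − (-22)(9) = 174
L→M: (-22)(14) − (-4)(6) = -284
M→N: (-4)(20) − (22)(14) = -388
N→O: (22)(18) − (21)(20) = -24
O→P: (21)(18) − (22)(18) = -18
P→Q: (22)(-10) − (-18)(18) = 104
Q→J: (-18)(7) − (-6)(-10) = -186
Σ = -648
Area = |Σ|/2 = 324.

324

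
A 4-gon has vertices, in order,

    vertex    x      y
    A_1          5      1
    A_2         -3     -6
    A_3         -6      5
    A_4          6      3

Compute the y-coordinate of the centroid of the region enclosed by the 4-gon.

Apply the surveyor's formula. First the cross-terms c_i = x_i·y_{i+1} − x_{i+1}·y_i:
  -27, -51, -48, -9  ⇒  2A = -135, A = -67.5.
Then Σ (y_i + y_{i+1})·c_i = -234, so ȳ = -234 / (6·(-67.5)) = 26/45.

26/45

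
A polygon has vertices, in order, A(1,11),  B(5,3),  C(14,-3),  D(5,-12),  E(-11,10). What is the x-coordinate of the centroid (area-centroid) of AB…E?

Apply Gauss's area formula. First the cross-terms c_i = x_i·y_{i+1} − x_{i+1}·y_i:
  -52, -57, -153, -82, -131  ⇒  2A = -475, A = -237.5.
Then Σ (x_i + x_{i+1})·c_i = -2500, so x̄ = -2500 / (6·(-237.5)) = 100/57.

100/57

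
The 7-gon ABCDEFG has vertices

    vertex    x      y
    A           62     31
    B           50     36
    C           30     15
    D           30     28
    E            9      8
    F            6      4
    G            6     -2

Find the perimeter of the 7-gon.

|AB| = √((-12)² + (5)²) = √169 = 13
|BC| = √((-20)² + (-21)²) = √841 = 29
|CD| = √((0)² + (13)²) = √169 = 13
|DE| = √((-21)² + (-20)²) = √841 = 29
|EF| = √((-3)² + (-4)²) = √25 = 5
|FG| = √((0)² + (-6)²) = √36 = 6
|GA| = √((56)² + (33)²) = √4225 = 65
Perimeter = 13 + 29 + 13 + 29 + 5 + 6 + 65 = 160.

160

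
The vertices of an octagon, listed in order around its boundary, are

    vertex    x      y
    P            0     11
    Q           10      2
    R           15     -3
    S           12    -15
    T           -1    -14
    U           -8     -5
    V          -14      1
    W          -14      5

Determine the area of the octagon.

468.5

Apply Gauss's area formula: 2A = Σ (x_i·y_{i+1} − x_{i+1}·y_i), indices taken mod 8.
Σ = (-110) + (-60) + (-189) + (-183) + (-107) + (-78) + (-56) + (-154) = -937
Area = |Σ|/2 = 468.5.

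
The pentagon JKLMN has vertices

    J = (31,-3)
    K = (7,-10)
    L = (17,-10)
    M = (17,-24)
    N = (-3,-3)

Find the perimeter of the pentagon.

|JK| = √((-24)² + (-7)²) = √625 = 25
|KL| = √((10)² + (0)²) = √100 = 10
|LM| = √((0)² + (-14)²) = √196 = 14
|MN| = √((-20)² + (21)²) = √841 = 29
|NJ| = √((34)² + (0)²) = √1156 = 34
Perimeter = 25 + 10 + 14 + 29 + 34 = 112.

112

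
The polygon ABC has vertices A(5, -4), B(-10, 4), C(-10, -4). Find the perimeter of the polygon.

|AB| = √((-15)² + (8)²) = √289 = 17
|BC| = √((0)² + (-8)²) = √64 = 8
|CA| = √((15)² + (0)²) = √225 = 15
Perimeter = 17 + 8 + 15 = 40.

40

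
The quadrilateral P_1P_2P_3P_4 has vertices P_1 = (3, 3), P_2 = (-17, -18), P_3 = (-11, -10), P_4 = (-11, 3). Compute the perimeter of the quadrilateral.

|P_1P_2| = √((-20)² + (-21)²) = √841 = 29
|P_2P_3| = √((6)² + (8)²) = √100 = 10
|P_3P_4| = √((0)² + (13)²) = √169 = 13
|P_4P_1| = √((14)² + (0)²) = √196 = 14
Perimeter = 29 + 10 + 13 + 14 = 66.

66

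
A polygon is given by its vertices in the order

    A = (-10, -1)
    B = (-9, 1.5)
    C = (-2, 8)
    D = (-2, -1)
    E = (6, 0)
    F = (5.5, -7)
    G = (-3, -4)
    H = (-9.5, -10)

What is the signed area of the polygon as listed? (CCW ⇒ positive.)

Apply the surveyor's formula: 2A = Σ (x_i·y_{i+1} − x_{i+1}·y_i), indices taken mod 8.
A→B: (-10)(1.5) − (-9)(-1) = -24
B→C: (-9)(8) − (-2)(1.5) = -69
C→D: (-2)(-1) − (-2)(8) = 18
D→E: (-2)(0) − (6)(-1) = 6
E→F: (6)(-7) − (5.5)(0) = -42
F→G: (5.5)(-4) − (-3)(-7) = -43
G→H: (-3)(-10) − (-9.5)(-4) = -8
H→A: (-9.5)(-1) − (-10)(-10) = -90.5
Σ = -252.5
Signed area = Σ/2 = -126.25 (negative ⇒ clockwise traversal).

-126.25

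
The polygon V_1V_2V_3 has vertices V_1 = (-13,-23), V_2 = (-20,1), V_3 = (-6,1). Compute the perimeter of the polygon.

64

|V_1V_2| = √((-7)² + (24)²) = √625 = 25
|V_2V_3| = √((14)² + (0)²) = √196 = 14
|V_3V_1| = √((-7)² + (-24)²) = √625 = 25
Perimeter = 25 + 14 + 25 = 64.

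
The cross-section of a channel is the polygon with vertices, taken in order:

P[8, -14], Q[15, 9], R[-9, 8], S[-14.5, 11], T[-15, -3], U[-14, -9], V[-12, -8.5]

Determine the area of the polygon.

Cross-terms: 282, 201, 17, 208.5, 93, 11, 236  ⇒  Σ = 1048.5
Area = |Σ|/2 = 524.25.

524.25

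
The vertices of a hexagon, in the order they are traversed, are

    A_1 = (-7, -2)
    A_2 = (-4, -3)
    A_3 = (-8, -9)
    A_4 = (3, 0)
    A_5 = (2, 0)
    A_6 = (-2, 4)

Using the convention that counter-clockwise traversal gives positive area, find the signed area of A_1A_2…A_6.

Σ = (13) + (12) + (27) + (0) + (8) + (32) = 92
Signed area = Σ/2 = 46 (positive ⇒ counter-clockwise traversal).

46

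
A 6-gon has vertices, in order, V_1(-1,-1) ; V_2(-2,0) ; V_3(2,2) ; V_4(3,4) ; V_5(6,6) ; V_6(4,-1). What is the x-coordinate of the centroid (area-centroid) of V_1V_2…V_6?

Apply the shoelace (surveyor's) formula. First the cross-terms c_i = x_i·y_{i+1} − x_{i+1}·y_i:
  -2, -4, 2, -6, -30, -5  ⇒  2A = -45, A = -22.5.
Then Σ (x_i + x_{i+1})·c_i = -353, so x̄ = -353 / (6·(-22.5)) = 353/135.

353/135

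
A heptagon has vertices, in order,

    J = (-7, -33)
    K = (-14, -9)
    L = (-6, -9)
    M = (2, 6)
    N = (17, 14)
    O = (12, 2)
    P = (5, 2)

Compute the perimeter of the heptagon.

|JK| = √((-7)² + (24)²) = √625 = 25
|KL| = √((8)² + (0)²) = √64 = 8
|LM| = √((8)² + (15)²) = √289 = 17
|MN| = √((15)² + (8)²) = √289 = 17
|NO| = √((-5)² + (-12)²) = √169 = 13
|OP| = √((-7)² + (0)²) = √49 = 7
|PJ| = √((-12)² + (-35)²) = √1369 = 37
Perimeter = 25 + 8 + 17 + 17 + 13 + 7 + 37 = 124.

124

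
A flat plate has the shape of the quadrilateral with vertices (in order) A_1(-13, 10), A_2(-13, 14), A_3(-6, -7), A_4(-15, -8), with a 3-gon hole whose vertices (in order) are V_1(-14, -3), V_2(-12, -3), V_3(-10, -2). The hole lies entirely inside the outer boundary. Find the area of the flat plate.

Outer boundary:
Cross-terms: -52, 175, -57, -254  ⇒  Σ = -188
Area = |Σ|/2 = 94.
Hole:
Apply Gauss's area formula: 2A = Σ (x_i·y_{i+1} − x_{i+1}·y_i), indices taken mod 3.
V_1→V_2: (-14)(-3) − (-12)(-3) = 6
V_2→V_3: (-12)(-2) − (-10)(-3) = -6
V_3→V_1: (-10)(-3) − (-14)(-2) = 2
Σ = 2
Area = |Σ|/2 = 1.
Net area = 94 − 1 = 93.

93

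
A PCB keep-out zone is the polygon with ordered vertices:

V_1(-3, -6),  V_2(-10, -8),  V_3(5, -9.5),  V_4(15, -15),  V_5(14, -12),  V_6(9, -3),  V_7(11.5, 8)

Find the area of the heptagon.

162

Σ = (-36) + (135) + (67.5) + (30) + (66) + (106.5) + (-45) = 324
Area = |Σ|/2 = 162.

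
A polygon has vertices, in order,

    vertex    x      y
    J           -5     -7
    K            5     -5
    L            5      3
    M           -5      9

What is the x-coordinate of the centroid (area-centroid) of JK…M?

-5/9

Apply the surveyor's formula. First the cross-terms c_i = x_i·y_{i+1} − x_{i+1}·y_i:
  60, 40, 60, 80  ⇒  2A = 240, A = 120.
Then Σ (x_i + x_{i+1})·c_i = -400, so x̄ = -400 / (6·120) = -5/9.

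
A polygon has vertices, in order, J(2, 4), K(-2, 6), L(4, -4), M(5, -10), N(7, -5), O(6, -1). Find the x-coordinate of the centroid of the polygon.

Apply the shoelace (surveyor's) formula. First the cross-terms c_i = x_i·y_{i+1} − x_{i+1}·y_i:
  20, -16, -20, 45, 23, 26  ⇒  2A = 78, A = 39.
Then Σ (x_i + x_{i+1})·c_i = 835, so x̄ = 835 / (6·39) = 835/234.

835/234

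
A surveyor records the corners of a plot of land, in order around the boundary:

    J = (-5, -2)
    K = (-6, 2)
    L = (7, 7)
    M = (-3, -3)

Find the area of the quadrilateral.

43.5

Apply the shoelace formula: 2A = Σ (x_i·y_{i+1} − x_{i+1}·y_i), indices taken mod 4.
Σ = (-22) + (-56) + (0) + (-9) = -87
Area = |Σ|/2 = 43.5.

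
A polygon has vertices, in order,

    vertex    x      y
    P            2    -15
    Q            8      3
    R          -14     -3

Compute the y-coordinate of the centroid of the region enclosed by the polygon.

Apply Gauss's area formula. First the cross-terms c_i = x_i·y_{i+1} − x_{i+1}·y_i:
  126, 18, 216  ⇒  2A = 360, A = 180.
Then Σ (y_i + y_{i+1})·c_i = -5400, so ȳ = -5400 / (6·180) = -5.

-5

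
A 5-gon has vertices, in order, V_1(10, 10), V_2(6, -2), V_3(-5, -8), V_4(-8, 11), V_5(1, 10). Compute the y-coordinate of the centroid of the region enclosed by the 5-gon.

Apply the shoelace formula. First the cross-terms c_i = x_i·y_{i+1} − x_{i+1}·y_i:
  -80, -58, -119, -91, -90  ⇒  2A = -438, A = -219.
Then Σ (y_i + y_{i+1})·c_i = -4128, so ȳ = -4128 / (6·(-219)) = 688/219.

688/219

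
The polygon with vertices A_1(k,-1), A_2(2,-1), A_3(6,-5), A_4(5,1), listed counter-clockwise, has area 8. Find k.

The doubled signed area Σ (x_i y_{i+1} − x_{i+1} y_i) is linear in k.
With k=0 it equals 24; the coefficient of k is -2 (from the two edges through A_1).
So -2·k + 24 = 2·8 = 16 ⇒ k = 4.

4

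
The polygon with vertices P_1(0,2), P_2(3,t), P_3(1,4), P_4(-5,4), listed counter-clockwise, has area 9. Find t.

The doubled signed area Σ (x_i y_{i+1} − x_{i+1} y_i) is linear in t.
With t=0 it equals 20; the coefficient of t is -1 (from the two edges through P_2).
So -1·t + 20 = 2·9 = 18 ⇒ t = 2.

2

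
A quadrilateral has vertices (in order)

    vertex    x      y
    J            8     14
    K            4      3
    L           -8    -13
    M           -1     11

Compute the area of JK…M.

131.5

Apply the shoelace formula: 2A = Σ (x_i·y_{i+1} − x_{i+1}·y_i), indices taken mod 4.
Σ = (-32) + (-28) + (-101) + (-102) = -263
Area = |Σ|/2 = 131.5.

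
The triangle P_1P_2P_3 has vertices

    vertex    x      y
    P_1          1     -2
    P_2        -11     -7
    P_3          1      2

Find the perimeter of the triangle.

32

|P_1P_2| = √((-12)² + (-5)²) = √169 = 13
|P_2P_3| = √((12)² + (9)²) = √225 = 15
|P_3P_1| = √((0)² + (-4)²) = √16 = 4
Perimeter = 13 + 15 + 4 = 32.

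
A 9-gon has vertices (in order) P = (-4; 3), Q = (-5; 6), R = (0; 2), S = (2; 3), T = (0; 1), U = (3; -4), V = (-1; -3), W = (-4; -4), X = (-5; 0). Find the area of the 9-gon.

40

Apply the surveyor's formula: 2A = Σ (x_i·y_{i+1} − x_{i+1}·y_i), indices taken mod 9.
Σ = (-9) + (-10) + (-4) + (2) + (-3) + (-13) + (-8) + (-20) + (-15) = -80
Area = |Σ|/2 = 40.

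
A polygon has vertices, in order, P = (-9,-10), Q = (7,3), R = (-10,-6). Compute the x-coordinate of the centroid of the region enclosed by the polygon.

-4

Apply the shoelace formula. First the cross-terms c_i = x_i·y_{i+1} − x_{i+1}·y_i:
  43, -12, 46  ⇒  2A = 77, A = 38.5.
Then Σ (x_i + x_{i+1})·c_i = -924, so x̄ = -924 / (6·38.5) = -4.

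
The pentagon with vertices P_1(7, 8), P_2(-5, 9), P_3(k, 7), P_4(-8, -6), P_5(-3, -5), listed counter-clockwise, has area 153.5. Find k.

-10

The doubled signed area Σ (x_i y_{i+1} − x_{i+1} y_i) is linear in k.
With k=0 it equals 157; the coefficient of k is -15 (from the two edges through P_3).
So -15·k + 157 = 2·153.5 = 307 ⇒ k = -10.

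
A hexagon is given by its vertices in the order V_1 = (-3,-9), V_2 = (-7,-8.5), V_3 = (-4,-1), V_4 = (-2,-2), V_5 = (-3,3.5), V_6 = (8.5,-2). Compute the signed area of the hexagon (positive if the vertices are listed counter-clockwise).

Apply the surveyor's formula: 2A = Σ (x_i·y_{i+1} − x_{i+1}·y_i), indices taken mod 6.
V_1→V_2: (-3)(-8.5) − (-7)(-9) = -37.5
V_2→V_3: (-7)(-1) − (-4)(-8.5) = -27
V_3→V_4: (-4)(-2) − (-2)(-1) = 6
V_4→V_5: (-2)(3.5) − (-3)(-2) = -13
V_5→V_6: (-3)(-2) − (8.5)(3.5) = -23.75
V_6→V_1: (8.5)(-9) − (-3)(-2) = -82.5
Σ = -177.75
Signed area = Σ/2 = -88.875 (negative ⇒ clockwise traversal).

-88.875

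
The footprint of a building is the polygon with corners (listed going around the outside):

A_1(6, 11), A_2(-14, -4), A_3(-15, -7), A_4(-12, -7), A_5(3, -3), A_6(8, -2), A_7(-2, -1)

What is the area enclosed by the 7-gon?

Apply Gauss's area formula: 2A = Σ (x_i·y_{i+1} − x_{i+1}·y_i), indices taken mod 7.
A_1→A_2: (6)(-4) − (-14)(11) = 130
A_2→A_3: (-14)(-7) − (-15)(-4) = 38
A_3→A_4: (-15)(-7) − (-12)(-7) = 21
A_4→A_5: (-12)(-3) − (3)(-7) = 57
A_5→A_6: (3)(-2) − (8)(-3) = 18
A_6→A_7: (8)(-1) − (-2)(-2) = -12
A_7→A_1: (-2)(11) − (6)(-1) = -16
Σ = 236
Area = |Σ|/2 = 118.

118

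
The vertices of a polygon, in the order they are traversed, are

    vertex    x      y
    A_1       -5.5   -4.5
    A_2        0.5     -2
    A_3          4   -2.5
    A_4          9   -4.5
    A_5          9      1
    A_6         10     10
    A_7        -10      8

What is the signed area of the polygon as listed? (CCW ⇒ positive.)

Apply Gauss's area formula: 2A = Σ (x_i·y_{i+1} − x_{i+1}·y_i), indices taken mod 7.
Σ = (13.25) + (6.75) + (4.5) + (49.5) + (80) + (180) + (89) = 423
Signed area = Σ/2 = 211.5 (positive ⇒ counter-clockwise traversal).

211.5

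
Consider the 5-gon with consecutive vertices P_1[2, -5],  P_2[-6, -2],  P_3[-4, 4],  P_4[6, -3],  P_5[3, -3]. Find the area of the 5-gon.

Cross-terms: -34, -32, -12, -9, -9  ⇒  Σ = -96
Area = |Σ|/2 = 48.

48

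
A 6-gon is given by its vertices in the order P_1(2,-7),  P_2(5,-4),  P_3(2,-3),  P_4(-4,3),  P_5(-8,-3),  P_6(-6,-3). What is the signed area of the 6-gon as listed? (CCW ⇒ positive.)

52

Apply the surveyor's formula: 2A = Σ (x_i·y_{i+1} − x_{i+1}·y_i), indices taken mod 6.
Σ = (27) + (-7) + (-6) + (36) + (6) + (48) = 104
Signed area = Σ/2 = 52 (positive ⇒ counter-clockwise traversal).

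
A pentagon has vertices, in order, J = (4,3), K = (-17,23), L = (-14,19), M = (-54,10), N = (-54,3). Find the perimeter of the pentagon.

140

|JK| = √((-21)² + (20)²) = √841 = 29
|KL| = √((3)² + (-4)²) = √25 = 5
|LM| = √((-40)² + (-9)²) = √1681 = 41
|MN| = √((0)² + (-7)²) = √49 = 7
|NJ| = √((58)² + (0)²) = √3364 = 58
Perimeter = 29 + 5 + 41 + 7 + 58 = 140.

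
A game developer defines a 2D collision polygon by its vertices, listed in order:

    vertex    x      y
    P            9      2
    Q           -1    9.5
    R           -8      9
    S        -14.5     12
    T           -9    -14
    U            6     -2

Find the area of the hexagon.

316

Σ = (87.5) + (67) + (34.5) + (311) + (102) + (30) = 632
Area = |Σ|/2 = 316.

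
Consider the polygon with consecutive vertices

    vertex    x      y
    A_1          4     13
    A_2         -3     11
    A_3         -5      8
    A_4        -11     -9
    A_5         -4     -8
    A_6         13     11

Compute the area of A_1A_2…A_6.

Σ = (83) + (31) + (133) + (52) + (60) + (125) = 484
Area = |Σ|/2 = 242.

242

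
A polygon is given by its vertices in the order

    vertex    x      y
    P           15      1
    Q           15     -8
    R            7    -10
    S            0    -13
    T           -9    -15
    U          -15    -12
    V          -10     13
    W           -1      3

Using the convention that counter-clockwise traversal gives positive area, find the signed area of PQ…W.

-466

Apply the shoelace formula: 2A = Σ (x_i·y_{i+1} − x_{i+1}·y_i), indices taken mod 8.
Cross-terms: -135, -94, -91, -117, -117, -315, -17, -46  ⇒  Σ = -932
Signed area = Σ/2 = -466 (negative ⇒ clockwise traversal).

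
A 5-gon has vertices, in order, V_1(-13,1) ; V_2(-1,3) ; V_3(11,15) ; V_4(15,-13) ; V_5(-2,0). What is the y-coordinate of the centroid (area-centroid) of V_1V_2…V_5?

236/241

Apply the shoelace formula. First the cross-terms c_i = x_i·y_{i+1} − x_{i+1}·y_i:
  -38, -48, -368, -26, -2  ⇒  2A = -482, A = -241.
Then Σ (y_i + y_{i+1})·c_i = -1416, so ȳ = -1416 / (6·(-241)) = 236/241.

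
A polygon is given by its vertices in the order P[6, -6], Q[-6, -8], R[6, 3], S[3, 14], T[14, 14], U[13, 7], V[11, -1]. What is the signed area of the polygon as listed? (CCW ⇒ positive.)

Apply the surveyor's formula: 2A = Σ (x_i·y_{i+1} − x_{i+1}·y_i), indices taken mod 7.
P→Q: (6)(-8) − (-6)(-6) = -84
Q→R: (-6)(3) − (6)(-8) = 30
R→S: (6)(14) − (3)(3) = 75
S→T: (3)(14) − (14)(14) = -154
T→U: (14)(7) − (13)(14) = -84
U→V: (13)(-1) − (11)(7) = -90
V→P: (11)(-6) − (6)(-1) = -60
Σ = -367
Signed area = Σ/2 = -183.5 (negative ⇒ clockwise traversal).

-183.5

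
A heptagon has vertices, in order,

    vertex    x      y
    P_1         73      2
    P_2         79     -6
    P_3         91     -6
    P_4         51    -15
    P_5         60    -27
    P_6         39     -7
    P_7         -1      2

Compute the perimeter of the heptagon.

222

|P_1P_2| = √((6)² + (-8)²) = √100 = 10
|P_2P_3| = √((12)² + (0)²) = √144 = 12
|P_3P_4| = √((-40)² + (-9)²) = √1681 = 41
|P_4P_5| = √((9)² + (-12)²) = √225 = 15
|P_5P_6| = √((-21)² + (20)²) = √841 = 29
|P_6P_7| = √((-40)² + (9)²) = √1681 = 41
|P_7P_1| = √((74)² + (0)²) = √5476 = 74
Perimeter = 10 + 12 + 41 + 15 + 29 + 41 + 74 = 222.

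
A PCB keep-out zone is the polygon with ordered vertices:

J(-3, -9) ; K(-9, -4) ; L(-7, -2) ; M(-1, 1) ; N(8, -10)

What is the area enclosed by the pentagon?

Σ = (-69) + (-10) + (-9) + (2) + (-102) = -188
Area = |Σ|/2 = 94.

94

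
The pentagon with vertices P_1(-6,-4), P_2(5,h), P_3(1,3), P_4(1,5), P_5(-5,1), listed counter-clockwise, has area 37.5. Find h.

Write out the shoelace sum; only the two edges meeting at P_2 involve h:
2·Area = [((-6)·h − 5·(-4)) + (5·3 − 1·h)] + 54
       = -7·h + 89 = 75
⇒ h = 2.

2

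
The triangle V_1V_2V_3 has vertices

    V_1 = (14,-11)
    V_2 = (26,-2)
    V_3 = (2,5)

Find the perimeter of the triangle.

60

|V_1V_2| = √((12)² + (9)²) = √225 = 15
|V_2V_3| = √((-24)² + (7)²) = √625 = 25
|V_3V_1| = √((12)² + (-16)²) = √400 = 20
Perimeter = 15 + 25 + 20 = 60.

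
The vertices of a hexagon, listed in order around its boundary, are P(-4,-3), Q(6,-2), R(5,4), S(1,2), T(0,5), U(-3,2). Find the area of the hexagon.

Apply the shoelace formula: 2A = Σ (x_i·y_{i+1} − x_{i+1}·y_i), indices taken mod 6.
Σ = (26) + (34) + (6) + (5) + (15) + (17) = 103
Area = |Σ|/2 = 51.5.

51.5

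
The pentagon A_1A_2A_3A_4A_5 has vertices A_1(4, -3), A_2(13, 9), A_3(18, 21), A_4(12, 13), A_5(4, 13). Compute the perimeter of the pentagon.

|A_1A_2| = √((9)² + (12)²) = √225 = 15
|A_2A_3| = √((5)² + (12)²) = √169 = 13
|A_3A_4| = √((-6)² + (-8)²) = √100 = 10
|A_4A_5| = √((-8)² + (0)²) = √64 = 8
|A_5A_1| = √((0)² + (-16)²) = √256 = 16
Perimeter = 15 + 13 + 10 + 8 + 16 = 62.

62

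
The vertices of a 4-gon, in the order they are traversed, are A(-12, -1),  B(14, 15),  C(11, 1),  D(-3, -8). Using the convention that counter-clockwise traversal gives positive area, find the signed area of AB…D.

Apply the surveyor's formula: 2A = Σ (x_i·y_{i+1} − x_{i+1}·y_i), indices taken mod 4.
A→B: (-12)(15) − (14)(-1) = -166
B→C: (14)(1) − (11)(15) = -151
C→D: (11)(-8) − (-3)(1) = -85
D→A: (-3)(-1) − (-12)(-8) = -93
Σ = -495
Signed area = Σ/2 = -247.5 (negative ⇒ clockwise traversal).

-247.5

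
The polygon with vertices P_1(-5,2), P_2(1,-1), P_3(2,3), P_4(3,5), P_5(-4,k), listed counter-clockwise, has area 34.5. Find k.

The doubled signed area Σ (x_i y_{i+1} − x_{i+1} y_i) is linear in k.
With k=0 it equals 21; the coefficient of k is 8 (from the two edges through P_5).
So 8·k + 21 = 2·34.5 = 69 ⇒ k = 6.

6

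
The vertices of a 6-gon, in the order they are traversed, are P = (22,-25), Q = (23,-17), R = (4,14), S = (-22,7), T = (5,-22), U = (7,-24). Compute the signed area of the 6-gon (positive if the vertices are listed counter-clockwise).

881.5

Σ = (201) + (390) + (336) + (449) + (34) + (353) = 1763
Signed area = Σ/2 = 881.5 (positive ⇒ counter-clockwise traversal).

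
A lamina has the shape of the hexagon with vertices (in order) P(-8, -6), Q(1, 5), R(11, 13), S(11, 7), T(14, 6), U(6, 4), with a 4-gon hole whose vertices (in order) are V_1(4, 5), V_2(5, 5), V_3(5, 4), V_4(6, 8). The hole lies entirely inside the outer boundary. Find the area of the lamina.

77

Outer boundary:
Σ = (-34) + (-42) + (-66) + (-32) + (20) + (-4) = -158
Area = |Σ|/2 = 79.
Hole:
Apply the surveyor's formula: 2A = Σ (x_i·y_{i+1} − x_{i+1}·y_i), indices taken mod 4.
Cross-terms: -5, -5, 16, -2  ⇒  Σ = 4
Area = |Σ|/2 = 2.
Net area = 79 − 2 = 77.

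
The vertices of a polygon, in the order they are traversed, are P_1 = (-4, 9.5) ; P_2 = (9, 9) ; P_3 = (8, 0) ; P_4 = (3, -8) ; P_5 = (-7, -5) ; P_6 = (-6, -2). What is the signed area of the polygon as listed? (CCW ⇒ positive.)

P_1→P_2: (-4)(9) − (9)(9.5) = -121.5
P_2→P_3: (9)(0) − (8)(9) = -72
P_3→P_4: (8)(-8) − (3)(0) = -64
P_4→P_5: (3)(-5) − (-7)(-8) = -71
P_5→P_6: (-7)(-2) − (-6)(-5) = -16
P_6→P_1: (-6)(9.5) − (-4)(-2) = -65
Σ = -409.5
Signed area = Σ/2 = -204.75 (negative ⇒ clockwise traversal).

-204.75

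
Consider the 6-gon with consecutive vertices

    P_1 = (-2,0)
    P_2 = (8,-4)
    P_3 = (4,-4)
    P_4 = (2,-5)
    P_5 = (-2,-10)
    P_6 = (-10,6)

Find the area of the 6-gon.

Apply the shoelace formula: 2A = Σ (x_i·y_{i+1} − x_{i+1}·y_i), indices taken mod 6.
Σ = (8) + (-16) + (-12) + (-30) + (-112) + (12) = -150
Area = |Σ|/2 = 75.

75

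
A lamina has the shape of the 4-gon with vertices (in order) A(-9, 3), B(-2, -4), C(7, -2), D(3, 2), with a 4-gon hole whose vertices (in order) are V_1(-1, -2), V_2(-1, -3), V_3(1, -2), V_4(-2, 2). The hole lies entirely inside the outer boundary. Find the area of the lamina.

Outer boundary:
Apply the surveyor's formula: 2A = Σ (x_i·y_{i+1} − x_{i+1}·y_i), indices taken mod 4.
A→B: (-9)(-4) − (-2)(3) = 42
B→C: (-2)(-2) − (7)(-4) = 32
C→D: (7)(2) − (3)(-2) = 20
D→A: (3)(3) − (-9)(2) = 27
Σ = 121
Area = |Σ|/2 = 60.5.
Hole:
Cross-terms: 1, 5, -2, 6  ⇒  Σ = 10
Area = |Σ|/2 = 5.
Net area = 60.5 − 5 = 55.5.

55.5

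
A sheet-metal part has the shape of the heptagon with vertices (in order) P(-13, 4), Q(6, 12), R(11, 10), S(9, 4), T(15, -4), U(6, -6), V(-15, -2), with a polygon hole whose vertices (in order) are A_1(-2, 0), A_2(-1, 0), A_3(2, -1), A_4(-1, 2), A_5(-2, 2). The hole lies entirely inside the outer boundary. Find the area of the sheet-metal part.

Outer boundary:
Apply the shoelace formula: 2A = Σ (x_i·y_{i+1} − x_{i+1}·y_i), indices taken mod 7.
Cross-terms: -180, -72, -46, -96, -66, -102, -86  ⇒  Σ = -648
Area = |Σ|/2 = 324.
Hole:
Σ = (0) + (1) + (3) + (2) + (4) = 10
Area = |Σ|/2 = 5.
Net area = 324 − 5 = 319.

319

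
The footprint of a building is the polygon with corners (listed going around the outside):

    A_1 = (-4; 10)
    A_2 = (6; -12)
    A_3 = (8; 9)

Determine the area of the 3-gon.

A_1→A_2: (-4)(-12) − (6)(10) = -12
A_2→A_3: (6)(9) − (8)(-12) = 150
A_3→A_1: (8)(10) − (-4)(9) = 116
Σ = 254
Area = |Σ|/2 = 127.

127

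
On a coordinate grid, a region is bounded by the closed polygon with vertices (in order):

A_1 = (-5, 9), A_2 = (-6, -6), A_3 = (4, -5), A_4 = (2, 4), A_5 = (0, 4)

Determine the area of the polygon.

96

Σ = (84) + (54) + (26) + (8) + (20) = 192
Area = |Σ|/2 = 96.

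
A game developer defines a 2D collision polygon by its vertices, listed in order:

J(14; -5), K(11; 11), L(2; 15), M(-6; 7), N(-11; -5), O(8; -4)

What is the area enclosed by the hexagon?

Apply Gauss's area formula: 2A = Σ (x_i·y_{i+1} − x_{i+1}·y_i), indices taken mod 6.
J→K: (14)(11) − (11)(-5) = 209
K→L: (11)(15) − (2)(11) = 143
L→M: (2)(7) − (-6)(15) = 104
M→N: (-6)(-5) − (-11)(7) = 107
N→O: (-11)(-4) − (8)(-5) = 84
O→J: (8)(-5) − (14)(-4) = 16
Σ = 663
Area = |Σ|/2 = 331.5.

331.5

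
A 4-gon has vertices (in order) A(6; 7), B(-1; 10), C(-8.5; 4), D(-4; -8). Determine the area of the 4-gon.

Cross-terms: 67, 81, 84, 20  ⇒  Σ = 252
Area = |Σ|/2 = 126.

126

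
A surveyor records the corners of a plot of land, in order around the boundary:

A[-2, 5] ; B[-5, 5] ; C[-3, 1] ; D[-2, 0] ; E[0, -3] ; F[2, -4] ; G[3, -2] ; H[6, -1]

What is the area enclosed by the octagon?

Cross-terms: 15, 10, 2, 6, 6, 8, 9, 28  ⇒  Σ = 84
Area = |Σ|/2 = 42.

42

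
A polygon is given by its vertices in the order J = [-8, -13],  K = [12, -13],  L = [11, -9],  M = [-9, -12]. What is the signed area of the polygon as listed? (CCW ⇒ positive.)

51.5

Σ = (260) + (35) + (-213) + (21) = 103
Signed area = Σ/2 = 51.5 (positive ⇒ counter-clockwise traversal).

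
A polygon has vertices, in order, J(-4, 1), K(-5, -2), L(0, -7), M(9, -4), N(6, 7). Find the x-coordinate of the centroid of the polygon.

206/87

Apply Gauss's area formula. First the cross-terms c_i = x_i·y_{i+1} − x_{i+1}·y_i:
  13, 35, 63, 87, 34  ⇒  2A = 232, A = 116.
Then Σ (x_i + x_{i+1})·c_i = 1648, so x̄ = 1648 / (6·116) = 206/87.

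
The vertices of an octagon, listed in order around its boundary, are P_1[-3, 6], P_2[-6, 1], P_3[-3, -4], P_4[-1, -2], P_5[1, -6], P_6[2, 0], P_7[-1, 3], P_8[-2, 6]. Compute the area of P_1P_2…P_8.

47

Cross-terms: 33, 27, 2, 8, 12, 6, 0, 6  ⇒  Σ = 94
Area = |Σ|/2 = 47.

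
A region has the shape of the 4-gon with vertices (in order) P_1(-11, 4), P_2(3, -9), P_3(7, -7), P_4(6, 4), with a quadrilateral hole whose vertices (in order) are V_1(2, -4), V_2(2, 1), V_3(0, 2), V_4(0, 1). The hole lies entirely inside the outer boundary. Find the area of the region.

Outer boundary:
Apply the shoelace formula: 2A = Σ (x_i·y_{i+1} − x_{i+1}·y_i), indices taken mod 4.
Σ = (87) + (42) + (70) + (68) = 267
Area = |Σ|/2 = 133.5.
Hole:
Cross-terms: 10, 4, 0, -2  ⇒  Σ = 12
Area = |Σ|/2 = 6.
Net area = 133.5 − 6 = 127.5.

127.5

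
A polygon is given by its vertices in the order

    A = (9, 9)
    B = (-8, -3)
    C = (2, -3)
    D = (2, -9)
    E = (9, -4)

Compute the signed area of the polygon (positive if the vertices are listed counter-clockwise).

126.5

Σ = (45) + (30) + (-12) + (73) + (117) = 253
Signed area = Σ/2 = 126.5 (positive ⇒ counter-clockwise traversal).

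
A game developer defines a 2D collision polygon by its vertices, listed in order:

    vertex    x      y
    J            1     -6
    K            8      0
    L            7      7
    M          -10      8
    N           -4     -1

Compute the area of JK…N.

J→K: (1)(0) − (8)(-6) = 48
K→L: (8)(7) − (7)(0) = 56
L→M: (7)(8) − (-10)(7) = 126
M→N: (-10)(-1) − (-4)(8) = 42
N→J: (-4)(-6) − (1)(-1) = 25
Σ = 297
Area = |Σ|/2 = 148.5.

148.5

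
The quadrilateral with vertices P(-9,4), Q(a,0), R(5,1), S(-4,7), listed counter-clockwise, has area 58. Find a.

The doubled signed area Σ (x_i y_{i+1} − x_{i+1} y_i) is linear in a.
With a=0 it equals 86; the coefficient of a is -3 (from the two edges through Q).
So -3·a + 86 = 2·58 = 116 ⇒ a = -10.

-10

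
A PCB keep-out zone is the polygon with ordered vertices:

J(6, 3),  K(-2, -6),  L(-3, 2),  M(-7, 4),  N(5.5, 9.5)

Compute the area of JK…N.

89.5

J→K: (6)(-6) − (-2)(3) = -30
K→L: (-2)(2) − (-3)(-6) = -22
L→M: (-3)(4) − (-7)(2) = 2
M→N: (-7)(9.5) − (5.5)(4) = -88.5
N→J: (5.5)(3) − (6)(9.5) = -40.5
Σ = -179
Area = |Σ|/2 = 89.5.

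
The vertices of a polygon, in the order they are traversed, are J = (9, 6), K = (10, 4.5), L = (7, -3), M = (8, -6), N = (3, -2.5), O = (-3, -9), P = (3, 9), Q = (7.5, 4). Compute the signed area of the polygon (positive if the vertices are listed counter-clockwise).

Apply Gauss's area formula: 2A = Σ (x_i·y_{i+1} − x_{i+1}·y_i), indices taken mod 8.
Cross-terms: -19.5, -61.5, -18, -2, -34.5, 0, -55.5, 9  ⇒  Σ = -182
Signed area = Σ/2 = -91 (negative ⇒ clockwise traversal).

-91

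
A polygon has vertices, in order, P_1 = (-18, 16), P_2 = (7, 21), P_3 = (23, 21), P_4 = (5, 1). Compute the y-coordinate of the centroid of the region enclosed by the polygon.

Apply the surveyor's formula. First the cross-terms c_i = x_i·y_{i+1} − x_{i+1}·y_i:
  -490, -336, -82, 98  ⇒  2A = -810, A = -405.
Then Σ (y_i + y_{i+1})·c_i = -32380, so ȳ = -32380 / (6·(-405)) = 3238/243.

3238/243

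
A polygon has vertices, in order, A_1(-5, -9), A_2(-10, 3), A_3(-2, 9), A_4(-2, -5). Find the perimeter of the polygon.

|A_1A_2| = √((-5)² + (12)²) = √169 = 13
|A_2A_3| = √((8)² + (6)²) = √100 = 10
|A_3A_4| = √((0)² + (-14)²) = √196 = 14
|A_4A_1| = √((-3)² + (-4)²) = √25 = 5
Perimeter = 13 + 10 + 14 + 5 = 42.

42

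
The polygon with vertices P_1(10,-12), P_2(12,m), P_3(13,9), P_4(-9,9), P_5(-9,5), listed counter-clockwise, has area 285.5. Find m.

The doubled signed area Σ (x_i y_{i+1} − x_{i+1} y_i) is linear in m.
With m=0 it equals 544; the coefficient of m is -3 (from the two edges through P_2).
So -3·m + 544 = 2·285.5 = 571 ⇒ m = -9.

-9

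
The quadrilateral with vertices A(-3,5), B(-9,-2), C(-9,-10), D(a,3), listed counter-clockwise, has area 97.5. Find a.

The doubled signed area Σ (x_i y_{i+1} − x_{i+1} y_i) is linear in a.
With a=0 it equals 105; the coefficient of a is 15 (from the two edges through D).
So 15·a + 105 = 2·97.5 = 195 ⇒ a = 6.

6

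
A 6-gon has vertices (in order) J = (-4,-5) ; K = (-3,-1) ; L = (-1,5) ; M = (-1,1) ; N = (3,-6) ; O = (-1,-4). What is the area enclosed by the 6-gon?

24.5

Σ = (-11) + (-16) + (4) + (3) + (-18) + (-11) = -49
Area = |Σ|/2 = 24.5.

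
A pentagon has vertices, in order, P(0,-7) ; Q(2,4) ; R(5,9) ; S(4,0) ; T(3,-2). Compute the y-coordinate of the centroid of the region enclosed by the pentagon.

187/159

Apply the shoelace formula. First the cross-terms c_i = x_i·y_{i+1} − x_{i+1}·y_i:
  14, -2, -36, -8, -21  ⇒  2A = -53, A = -26.5.
Then Σ (y_i + y_{i+1})·c_i = -187, so ȳ = -187 / (6·(-26.5)) = 187/159.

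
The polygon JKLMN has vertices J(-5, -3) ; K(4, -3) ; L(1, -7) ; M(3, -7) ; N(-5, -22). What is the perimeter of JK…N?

|JK| = √((9)² + (0)²) = √81 = 9
|KL| = √((-3)² + (-4)²) = √25 = 5
|LM| = √((2)² + (0)²) = √4 = 2
|MN| = √((-8)² + (-15)²) = √289 = 17
|NJ| = √((0)² + (19)²) = √361 = 19
Perimeter = 9 + 5 + 2 + 17 + 19 = 52.

52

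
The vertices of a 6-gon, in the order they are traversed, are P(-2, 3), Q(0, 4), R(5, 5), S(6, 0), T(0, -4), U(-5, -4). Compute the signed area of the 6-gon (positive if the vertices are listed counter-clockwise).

P→Q: (-2)(4) − (0)(3) = -8
Q→R: (0)(5) − (5)(4) = -20
R→S: (5)(0) − (6)(5) = -30
S→T: (6)(-4) − (0)(0) = -24
T→U: (0)(-4) − (-5)(-4) = -20
U→P: (-5)(3) − (-2)(-4) = -23
Σ = -125
Signed area = Σ/2 = -62.5 (negative ⇒ clockwise traversal).

-62.5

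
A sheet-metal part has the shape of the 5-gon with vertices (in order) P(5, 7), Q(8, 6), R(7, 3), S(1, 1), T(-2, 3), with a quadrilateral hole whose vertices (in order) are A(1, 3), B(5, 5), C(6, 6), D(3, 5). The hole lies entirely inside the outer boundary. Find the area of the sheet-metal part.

29

Outer boundary:
Apply the surveyor's formula: 2A = Σ (x_i·y_{i+1} − x_{i+1}·y_i), indices taken mod 5.
Cross-terms: -26, -18, 4, 5, -29  ⇒  Σ = -64
Area = |Σ|/2 = 32.
Hole:
Apply the shoelace formula: 2A = Σ (x_i·y_{i+1} − x_{i+1}·y_i), indices taken mod 4.
Σ = (-10) + (0) + (12) + (4) = 6
Area = |Σ|/2 = 3.
Net area = 32 − 3 = 29.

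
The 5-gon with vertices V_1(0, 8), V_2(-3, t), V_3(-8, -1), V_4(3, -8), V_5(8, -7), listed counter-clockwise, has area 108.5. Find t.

2

The doubled signed area Σ (x_i y_{i+1} − x_{i+1} y_i) is linear in t.
With t=0 it equals 201; the coefficient of t is 8 (from the two edges through V_2).
So 8·t + 201 = 2·108.5 = 217 ⇒ t = 2.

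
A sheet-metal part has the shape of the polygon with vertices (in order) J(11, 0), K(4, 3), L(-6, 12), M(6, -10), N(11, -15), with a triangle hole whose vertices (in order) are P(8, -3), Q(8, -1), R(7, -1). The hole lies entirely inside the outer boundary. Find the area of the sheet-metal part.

135

Outer boundary:
Cross-terms: 33, 66, -12, 20, 165  ⇒  Σ = 272
Area = |Σ|/2 = 136.
Hole:
Σ = (16) + (-1) + (-13) = 2
Area = |Σ|/2 = 1.
Net area = 136 − 1 = 135.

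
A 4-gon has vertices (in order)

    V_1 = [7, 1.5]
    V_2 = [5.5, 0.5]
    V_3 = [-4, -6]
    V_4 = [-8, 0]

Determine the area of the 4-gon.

47.875

Apply Gauss's area formula: 2A = Σ (x_i·y_{i+1} − x_{i+1}·y_i), indices taken mod 4.
Cross-terms: -4.75, -31, -48, -12  ⇒  Σ = -95.75
Area = |Σ|/2 = 47.875.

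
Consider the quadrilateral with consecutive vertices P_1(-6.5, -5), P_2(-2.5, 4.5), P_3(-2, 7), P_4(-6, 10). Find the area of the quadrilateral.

33.375

Apply the shoelace formula: 2A = Σ (x_i·y_{i+1} − x_{i+1}·y_i), indices taken mod 4.
Σ = (-41.75) + (-8.5) + (22) + (95) = 66.75
Area = |Σ|/2 = 33.375.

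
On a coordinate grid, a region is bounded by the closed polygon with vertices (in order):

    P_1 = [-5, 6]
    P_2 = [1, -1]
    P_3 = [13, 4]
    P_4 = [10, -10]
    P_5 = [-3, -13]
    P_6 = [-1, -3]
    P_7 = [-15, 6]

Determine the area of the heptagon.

214.5

Apply Gauss's area formula: 2A = Σ (x_i·y_{i+1} − x_{i+1}·y_i), indices taken mod 7.
Cross-terms: -1, 17, -170, -160, -4, -51, -60  ⇒  Σ = -429
Area = |Σ|/2 = 214.5.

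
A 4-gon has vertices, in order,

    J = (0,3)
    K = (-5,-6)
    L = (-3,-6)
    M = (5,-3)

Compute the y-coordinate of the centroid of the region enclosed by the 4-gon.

-20/9

Apply the shoelace (surveyor's) formula. First the cross-terms c_i = x_i·y_{i+1} − x_{i+1}·y_i:
  15, 12, 39, 15  ⇒  2A = 81, A = 40.5.
Then Σ (y_i + y_{i+1})·c_i = -540, so ȳ = -540 / (6·40.5) = -20/9.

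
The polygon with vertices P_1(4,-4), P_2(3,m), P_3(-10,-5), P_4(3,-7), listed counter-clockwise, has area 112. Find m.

The doubled signed area Σ (x_i y_{i+1} − x_{i+1} y_i) is linear in m.
With m=0 it equals 98; the coefficient of m is 14 (from the two edges through P_2).
So 14·m + 98 = 2·112 = 224 ⇒ m = 9.

9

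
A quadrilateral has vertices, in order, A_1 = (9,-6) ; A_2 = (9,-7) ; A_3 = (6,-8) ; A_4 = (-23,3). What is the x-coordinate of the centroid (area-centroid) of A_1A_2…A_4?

Apply the shoelace formula. First the cross-terms c_i = x_i·y_{i+1} − x_{i+1}·y_i:
  -9, -30, -166, 111  ⇒  2A = -94, A = -47.
Then Σ (x_i + x_{i+1})·c_i = 656, so x̄ = 656 / (6·(-47)) = -328/141.

-328/141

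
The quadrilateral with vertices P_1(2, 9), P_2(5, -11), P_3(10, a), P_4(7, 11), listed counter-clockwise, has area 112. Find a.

Write out the shoelace sum; only the two edges meeting at P_3 involve a:
2·Area = [(5·a − 10·(-11)) + (10·11 − 7·a)] + -26
       = -2·a + 194 = 224
⇒ a = -15.

-15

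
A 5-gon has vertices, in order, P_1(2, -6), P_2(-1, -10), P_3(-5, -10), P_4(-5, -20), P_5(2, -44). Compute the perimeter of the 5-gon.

82

|P_1P_2| = √((-3)² + (-4)²) = √25 = 5
|P_2P_3| = √((-4)² + (0)²) = √16 = 4
|P_3P_4| = √((0)² + (-10)²) = √100 = 10
|P_4P_5| = √((7)² + (-24)²) = √625 = 25
|P_5P_1| = √((0)² + (38)²) = √1444 = 38
Perimeter = 5 + 4 + 10 + 25 + 38 = 82.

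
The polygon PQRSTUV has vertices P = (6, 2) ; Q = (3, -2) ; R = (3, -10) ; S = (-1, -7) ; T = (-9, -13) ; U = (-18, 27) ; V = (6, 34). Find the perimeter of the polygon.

126

|PQ| = √((-3)² + (-4)²) = √25 = 5
|QR| = √((0)² + (-8)²) = √64 = 8
|RS| = √((-4)² + (3)²) = √25 = 5
|ST| = √((-8)² + (-6)²) = √100 = 10
|TU| = √((-9)² + (40)²) = √1681 = 41
|UV| = √((24)² + (7)²) = √625 = 25
|VP| = √((0)² + (-32)²) = √1024 = 32
Perimeter = 5 + 8 + 5 + 10 + 41 + 25 + 32 = 126.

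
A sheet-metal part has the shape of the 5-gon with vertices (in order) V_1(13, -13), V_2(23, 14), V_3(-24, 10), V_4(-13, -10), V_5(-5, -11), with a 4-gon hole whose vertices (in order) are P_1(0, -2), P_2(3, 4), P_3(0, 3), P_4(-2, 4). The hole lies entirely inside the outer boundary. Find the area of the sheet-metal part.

846.5

Outer boundary:
Apply the surveyor's formula: 2A = Σ (x_i·y_{i+1} − x_{i+1}·y_i), indices taken mod 5.
Cross-terms: 481, 566, 370, 93, 208  ⇒  Σ = 1718
Area = |Σ|/2 = 859.
Hole:
Cross-terms: 6, 9, 6, 4  ⇒  Σ = 25
Area = |Σ|/2 = 12.5.
Net area = 859 − 12.5 = 846.5.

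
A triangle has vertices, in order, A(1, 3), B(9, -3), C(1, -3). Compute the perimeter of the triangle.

24

|AB| = √((8)² + (-6)²) = √100 = 10
|BC| = √((-8)² + (0)²) = √64 = 8
|CA| = √((0)² + (6)²) = √36 = 6
Perimeter = 10 + 8 + 6 = 24.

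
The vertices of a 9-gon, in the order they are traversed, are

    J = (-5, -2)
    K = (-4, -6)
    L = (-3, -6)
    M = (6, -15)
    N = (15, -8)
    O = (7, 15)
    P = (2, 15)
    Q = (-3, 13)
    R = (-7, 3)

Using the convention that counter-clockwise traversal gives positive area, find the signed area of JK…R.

412

J→K: (-5)(-6) − (-4)(-2) = 22
K→L: (-4)(-6) − (-3)(-6) = 6
L→M: (-3)(-15) − (6)(-6) = 81
M→N: (6)(-8) − (15)(-15) = 177
N→O: (15)(15) − (7)(-8) = 281
O→P: (7)(15) − (2)(15) = 75
P→Q: (2)(13) − (-3)(15) = 71
Q→R: (-3)(3) − (-7)(13) = 82
R→J: (-7)(-2) − (-5)(3) = 29
Σ = 824
Signed area = Σ/2 = 412 (positive ⇒ counter-clockwise traversal).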